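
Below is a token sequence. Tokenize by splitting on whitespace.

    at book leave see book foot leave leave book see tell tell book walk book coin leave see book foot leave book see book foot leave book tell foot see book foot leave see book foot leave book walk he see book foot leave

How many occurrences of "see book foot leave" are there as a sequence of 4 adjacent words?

Scanning the 41 overlapping 4-gram windows for "see book foot leave":
  position 4–7: see book foot leave
  position 18–21: see book foot leave
  position 23–26: see book foot leave
  position 30–33: see book foot leave
  position 34–37: see book foot leave
  position 41–44: see book foot leave

6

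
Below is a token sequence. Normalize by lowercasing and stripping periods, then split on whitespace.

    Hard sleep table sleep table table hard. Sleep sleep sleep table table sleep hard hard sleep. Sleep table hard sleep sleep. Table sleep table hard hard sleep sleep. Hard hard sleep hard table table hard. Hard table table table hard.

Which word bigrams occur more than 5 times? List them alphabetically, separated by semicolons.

Bigram counts meeting the condition (more than 5 times):
  hard sleep: 6
  sleep table: 6

hard sleep; sleep table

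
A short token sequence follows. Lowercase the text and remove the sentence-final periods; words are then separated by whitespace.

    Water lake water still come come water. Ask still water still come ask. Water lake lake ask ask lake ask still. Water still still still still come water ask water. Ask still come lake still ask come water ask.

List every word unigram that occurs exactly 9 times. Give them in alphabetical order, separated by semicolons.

Unigram counts meeting the condition (exactly 9 times):
  ask: 9
  water: 9

ask; water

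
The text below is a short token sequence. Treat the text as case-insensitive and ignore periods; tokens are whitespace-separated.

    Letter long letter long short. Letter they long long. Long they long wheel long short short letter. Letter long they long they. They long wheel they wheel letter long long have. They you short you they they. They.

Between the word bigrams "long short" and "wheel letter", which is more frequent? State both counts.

"long short": 2 occurrences
"wheel letter": 1 occurrence

"long short" (2 vs 1)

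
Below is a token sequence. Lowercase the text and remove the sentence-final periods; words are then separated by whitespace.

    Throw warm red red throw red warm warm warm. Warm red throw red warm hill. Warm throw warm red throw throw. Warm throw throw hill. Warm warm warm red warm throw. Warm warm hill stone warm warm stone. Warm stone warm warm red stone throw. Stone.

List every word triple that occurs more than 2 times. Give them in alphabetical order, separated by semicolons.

Trigram counts meeting the condition (more than 2 times):
  warm warm red: 3
  warm warm warm: 3

warm warm red; warm warm warm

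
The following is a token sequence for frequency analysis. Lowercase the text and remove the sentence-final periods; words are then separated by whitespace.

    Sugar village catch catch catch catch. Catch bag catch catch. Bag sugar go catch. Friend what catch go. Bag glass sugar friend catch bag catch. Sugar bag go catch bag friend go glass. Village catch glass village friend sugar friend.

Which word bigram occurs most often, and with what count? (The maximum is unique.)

"catch catch", 5 times

Bigram frequencies (highest first):
  catch catch: 5
  catch bag: 4
  village catch: 2
  bag catch: 2
  go catch: 2
  sugar friend: 2
  … (21 more, each ≤ 2)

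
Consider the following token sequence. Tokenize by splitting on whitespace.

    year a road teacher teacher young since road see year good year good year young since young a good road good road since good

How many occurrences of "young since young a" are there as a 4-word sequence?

Scanning the 21 overlapping 4-gram windows for "young since young a":
  position 15–18: young since young a

1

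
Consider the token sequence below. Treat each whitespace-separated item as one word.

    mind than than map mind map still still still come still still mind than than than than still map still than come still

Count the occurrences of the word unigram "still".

8

Scanning the 23 tokens for "still":
  position 7: still
  position 8: still
  position 9: still
  position 11: still
  position 12: still
  position 18: still
  position 20: still
  position 23: still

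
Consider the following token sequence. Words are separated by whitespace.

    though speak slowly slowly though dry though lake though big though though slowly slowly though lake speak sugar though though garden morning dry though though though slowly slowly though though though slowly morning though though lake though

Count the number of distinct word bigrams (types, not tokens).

37 tokens → 36 bigram windows in total.
Repeated bigrams (each contributes count−1 duplicates):
  though though: 7
  slowly slowly: 3
  slowly though: 3
  though lake: 3
  though slowly: 3
  dry though: 2
  lake though: 2
16 duplicate windows → 36 − 16 = 20 distinct.

20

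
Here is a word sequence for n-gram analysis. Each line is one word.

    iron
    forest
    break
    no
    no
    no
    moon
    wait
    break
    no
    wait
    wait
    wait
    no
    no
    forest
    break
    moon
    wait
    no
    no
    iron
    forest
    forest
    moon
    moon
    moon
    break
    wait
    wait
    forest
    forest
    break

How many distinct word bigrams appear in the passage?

33 tokens → 32 bigram windows in total.
Repeated bigrams (each contributes count−1 duplicates):
  no no: 4
  forest break: 3
  wait wait: 3
  break no: 2
  forest forest: 2
  iron forest: 2
  moon moon: 2
  moon wait: 2
  … (1 more repeated)
13 duplicate windows → 32 − 13 = 19 distinct.

19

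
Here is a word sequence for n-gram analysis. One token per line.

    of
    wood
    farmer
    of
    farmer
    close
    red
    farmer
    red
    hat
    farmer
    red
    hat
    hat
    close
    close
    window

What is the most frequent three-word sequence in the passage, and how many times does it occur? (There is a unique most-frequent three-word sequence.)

Trigram frequencies (highest first):
  farmer red hat: 2
  of wood farmer: 1
  wood farmer of: 1
  farmer of farmer: 1
  of farmer close: 1
  farmer close red: 1
  … (8 more, each ≤ 1)

"farmer red hat", 2 times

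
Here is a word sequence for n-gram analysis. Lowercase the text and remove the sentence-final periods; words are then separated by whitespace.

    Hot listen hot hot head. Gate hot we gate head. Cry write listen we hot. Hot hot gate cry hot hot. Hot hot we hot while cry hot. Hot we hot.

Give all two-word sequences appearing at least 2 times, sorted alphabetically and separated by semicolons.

Bigram counts meeting the condition (at least 2 times):
  cry hot: 2
  hot hot: 7
  hot we: 3
  we hot: 3

cry hot; hot hot; hot we; we hot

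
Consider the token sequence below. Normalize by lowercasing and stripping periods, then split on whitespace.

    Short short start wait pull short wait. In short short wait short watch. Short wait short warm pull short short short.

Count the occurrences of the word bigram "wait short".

2

Scanning the 20 overlapping bigram windows for "wait short":
  position 11–12: wait short
  position 15–16: wait short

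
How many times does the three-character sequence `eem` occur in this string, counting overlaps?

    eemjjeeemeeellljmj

Sliding a length-3 window over the 18 characters (16 positions):
  position 1–3: eem
  position 7–9: eem

2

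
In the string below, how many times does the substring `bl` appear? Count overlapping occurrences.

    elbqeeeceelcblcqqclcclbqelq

Sliding a length-2 window over the 27 characters (26 positions):
  position 13–14: bl

1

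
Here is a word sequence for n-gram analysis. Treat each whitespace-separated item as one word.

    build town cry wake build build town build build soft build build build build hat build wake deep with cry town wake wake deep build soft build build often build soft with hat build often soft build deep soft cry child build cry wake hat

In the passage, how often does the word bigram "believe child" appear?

0

Scanning the 44 overlapping bigram windows for "believe child":
  (none found)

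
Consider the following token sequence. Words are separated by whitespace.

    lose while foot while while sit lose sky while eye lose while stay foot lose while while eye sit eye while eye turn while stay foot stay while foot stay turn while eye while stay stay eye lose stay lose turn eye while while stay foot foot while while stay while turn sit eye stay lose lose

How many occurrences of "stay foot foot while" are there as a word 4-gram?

Scanning the 54 overlapping 4-gram windows for "stay foot foot while":
  position 45–48: stay foot foot while

1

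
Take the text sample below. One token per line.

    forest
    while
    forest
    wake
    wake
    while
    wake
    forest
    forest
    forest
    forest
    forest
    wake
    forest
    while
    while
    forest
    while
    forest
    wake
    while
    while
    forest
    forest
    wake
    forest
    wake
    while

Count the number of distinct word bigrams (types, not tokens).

28 tokens → 27 bigram windows in total.
Repeated bigrams (each contributes count−1 duplicates):
  forest forest: 5
  forest wake: 5
  while forest: 4
  forest while: 3
  wake forest: 3
  wake while: 3
  while while: 2
18 duplicate windows → 27 − 18 = 9 distinct.

9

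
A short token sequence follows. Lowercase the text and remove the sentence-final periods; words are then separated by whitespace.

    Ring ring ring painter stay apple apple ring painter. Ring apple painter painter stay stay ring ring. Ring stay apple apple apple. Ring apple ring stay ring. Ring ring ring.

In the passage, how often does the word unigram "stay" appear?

5

Scanning the 30 tokens for "stay":
  position 5: stay
  position 14: stay
  position 15: stay
  position 19: stay
  position 26: stay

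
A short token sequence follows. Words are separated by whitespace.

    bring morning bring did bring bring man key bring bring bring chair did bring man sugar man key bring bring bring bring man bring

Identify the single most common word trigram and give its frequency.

"bring bring bring", 3 times

Trigram frequencies (highest first):
  bring bring bring: 3
  bring bring man: 2
  man key bring: 2
  key bring bring: 2
  bring morning bring: 1
  morning bring did: 1
  … (11 more, each ≤ 1)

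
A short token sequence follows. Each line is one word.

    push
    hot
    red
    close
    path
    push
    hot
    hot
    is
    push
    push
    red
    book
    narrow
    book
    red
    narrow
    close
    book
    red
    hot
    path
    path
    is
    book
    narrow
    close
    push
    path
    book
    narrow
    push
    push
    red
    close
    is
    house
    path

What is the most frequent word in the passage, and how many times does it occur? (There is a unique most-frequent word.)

"push", 7 times

Unigram frequencies (highest first):
  push: 7
  red: 5
  path: 5
  book: 5
  hot: 4
  close: 4
  … (3 more, each ≤ 4)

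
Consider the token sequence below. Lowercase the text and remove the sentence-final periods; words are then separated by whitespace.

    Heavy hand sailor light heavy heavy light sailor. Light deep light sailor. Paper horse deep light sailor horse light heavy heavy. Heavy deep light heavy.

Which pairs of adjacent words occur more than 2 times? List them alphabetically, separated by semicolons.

Bigram counts meeting the condition (more than 2 times):
  deep light: 3
  heavy heavy: 3
  light heavy: 3
  light sailor: 3

deep light; heavy heavy; light heavy; light sailor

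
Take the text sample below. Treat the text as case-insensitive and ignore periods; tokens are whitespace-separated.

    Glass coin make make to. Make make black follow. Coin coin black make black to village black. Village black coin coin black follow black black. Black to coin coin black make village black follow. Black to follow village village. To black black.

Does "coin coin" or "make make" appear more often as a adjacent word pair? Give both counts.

"coin coin": 3 occurrences
"make make": 2 occurrences

"coin coin" (3 vs 2)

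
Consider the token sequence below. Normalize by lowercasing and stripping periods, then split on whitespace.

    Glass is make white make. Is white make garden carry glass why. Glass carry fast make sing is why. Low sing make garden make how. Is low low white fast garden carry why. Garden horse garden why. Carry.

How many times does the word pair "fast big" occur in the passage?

Scanning the 37 overlapping bigram windows for "fast big":
  (none found)

0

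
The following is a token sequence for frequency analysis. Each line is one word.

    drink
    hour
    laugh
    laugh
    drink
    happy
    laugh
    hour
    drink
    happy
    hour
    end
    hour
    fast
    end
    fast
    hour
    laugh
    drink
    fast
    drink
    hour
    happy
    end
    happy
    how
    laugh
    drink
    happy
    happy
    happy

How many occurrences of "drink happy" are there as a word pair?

Scanning the 30 overlapping bigram windows for "drink happy":
  position 5–6: drink happy
  position 9–10: drink happy
  position 28–29: drink happy

3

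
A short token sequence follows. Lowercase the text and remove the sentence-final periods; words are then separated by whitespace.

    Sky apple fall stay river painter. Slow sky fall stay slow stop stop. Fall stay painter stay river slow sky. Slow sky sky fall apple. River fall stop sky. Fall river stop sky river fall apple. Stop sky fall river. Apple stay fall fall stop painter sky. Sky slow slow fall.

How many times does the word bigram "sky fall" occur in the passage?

Scanning the 50 overlapping bigram windows for "sky fall":
  position 8–9: sky fall
  position 23–24: sky fall
  position 29–30: sky fall
  position 38–39: sky fall

4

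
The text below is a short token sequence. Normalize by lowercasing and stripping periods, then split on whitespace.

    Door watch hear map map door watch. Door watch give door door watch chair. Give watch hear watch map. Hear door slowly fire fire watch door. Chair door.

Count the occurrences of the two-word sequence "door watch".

4

Scanning the 27 overlapping bigram windows for "door watch":
  position 1–2: door watch
  position 6–7: door watch
  position 8–9: door watch
  position 12–13: door watch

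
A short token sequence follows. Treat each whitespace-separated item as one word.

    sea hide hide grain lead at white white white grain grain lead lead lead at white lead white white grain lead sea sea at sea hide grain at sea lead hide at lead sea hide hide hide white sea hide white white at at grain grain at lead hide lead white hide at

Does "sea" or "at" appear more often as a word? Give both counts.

"sea": 7 occurrences
"at": 9 occurrences

"at" (9 vs 7)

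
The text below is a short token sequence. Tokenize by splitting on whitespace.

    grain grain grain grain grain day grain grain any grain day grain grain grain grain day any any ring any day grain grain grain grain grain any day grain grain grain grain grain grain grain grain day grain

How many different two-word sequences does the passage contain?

10

38 tokens → 37 bigram windows in total.
Repeated bigrams (each contributes count−1 duplicates):
  grain grain: 19
  day grain: 5
  grain day: 4
  any day: 2
  grain any: 2
27 duplicate windows → 37 − 27 = 10 distinct.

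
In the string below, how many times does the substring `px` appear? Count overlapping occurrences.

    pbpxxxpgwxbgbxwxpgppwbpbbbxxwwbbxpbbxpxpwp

2

Sliding a length-2 window over the 42 characters (41 positions):
  position 3–4: px
  position 38–39: px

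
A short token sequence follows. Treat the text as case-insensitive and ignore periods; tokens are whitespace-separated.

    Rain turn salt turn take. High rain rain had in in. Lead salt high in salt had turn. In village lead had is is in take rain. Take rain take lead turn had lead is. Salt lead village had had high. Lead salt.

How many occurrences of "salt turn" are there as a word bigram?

Scanning the 42 overlapping bigram windows for "salt turn":
  position 3–4: salt turn

1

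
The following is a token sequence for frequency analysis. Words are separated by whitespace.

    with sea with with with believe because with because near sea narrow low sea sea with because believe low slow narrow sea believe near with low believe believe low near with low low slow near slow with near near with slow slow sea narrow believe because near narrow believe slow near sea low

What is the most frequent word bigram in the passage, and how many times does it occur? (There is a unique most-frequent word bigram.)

"near with", 3 times

Bigram frequencies (highest first):
  near with: 3
  sea with: 2
  with with: 2
  believe because: 2
  with because: 2
  because near: 2
  … (32 more, each ≤ 2)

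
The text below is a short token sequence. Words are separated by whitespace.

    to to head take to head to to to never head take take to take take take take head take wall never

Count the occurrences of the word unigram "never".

Scanning the 22 tokens for "never":
  position 10: never
  position 22: never

2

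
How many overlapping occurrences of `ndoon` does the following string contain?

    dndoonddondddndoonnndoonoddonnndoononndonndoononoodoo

Sliding a length-5 window over the 53 characters (49 positions):
  position 2–6: ndoon
  position 14–18: ndoon
  position 20–24: ndoon
  position 31–35: ndoon
  position 42–46: ndoon

5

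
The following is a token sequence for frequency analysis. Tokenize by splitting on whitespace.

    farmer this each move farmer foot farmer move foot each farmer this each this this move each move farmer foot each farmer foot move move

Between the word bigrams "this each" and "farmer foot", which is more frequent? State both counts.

"this each": 2 occurrences
"farmer foot": 3 occurrences

"farmer foot" (3 vs 2)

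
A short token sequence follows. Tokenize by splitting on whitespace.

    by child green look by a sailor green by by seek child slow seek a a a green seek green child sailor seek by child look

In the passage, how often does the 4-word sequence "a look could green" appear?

Scanning the 23 overlapping 4-gram windows for "a look could green":
  (none found)

0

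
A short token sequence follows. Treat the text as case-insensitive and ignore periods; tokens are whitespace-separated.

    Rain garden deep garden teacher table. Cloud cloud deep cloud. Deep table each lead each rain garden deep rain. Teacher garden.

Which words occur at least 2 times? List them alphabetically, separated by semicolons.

cloud; deep; each; garden; rain; table; teacher

Unigram counts meeting the condition (at least 2 times):
  cloud: 3
  deep: 4
  each: 2
  garden: 4
  rain: 3
  table: 2
  teacher: 2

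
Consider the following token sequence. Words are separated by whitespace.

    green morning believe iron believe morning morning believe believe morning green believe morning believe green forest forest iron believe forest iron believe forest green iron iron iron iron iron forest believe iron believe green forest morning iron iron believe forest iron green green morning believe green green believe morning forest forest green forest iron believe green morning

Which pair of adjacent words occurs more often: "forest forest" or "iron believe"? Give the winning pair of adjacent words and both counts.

"iron believe" (6 vs 2)

"forest forest": 2 occurrences
"iron believe": 6 occurrences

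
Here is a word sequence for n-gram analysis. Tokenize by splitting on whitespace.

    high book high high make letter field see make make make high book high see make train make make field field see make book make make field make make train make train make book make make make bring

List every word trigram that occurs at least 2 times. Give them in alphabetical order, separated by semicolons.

Trigram counts meeting the condition (at least 2 times):
  book make make: 2
  field see make: 2
  high book high: 2
  make book make: 2
  make make field: 2
  make make make: 2
  make train make: 3

book make make; field see make; high book high; make book make; make make field; make make make; make train make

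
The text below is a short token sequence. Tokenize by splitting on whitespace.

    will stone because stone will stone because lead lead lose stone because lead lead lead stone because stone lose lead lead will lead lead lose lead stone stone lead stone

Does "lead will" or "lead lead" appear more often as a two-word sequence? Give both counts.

"lead will": 1 occurrence
"lead lead": 5 occurrences

"lead lead" (5 vs 1)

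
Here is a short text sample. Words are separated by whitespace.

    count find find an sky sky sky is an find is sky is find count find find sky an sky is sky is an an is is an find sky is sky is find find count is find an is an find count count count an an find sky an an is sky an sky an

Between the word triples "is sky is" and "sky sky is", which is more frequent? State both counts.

"is sky is": 3 occurrences
"sky sky is": 1 occurrence

"is sky is" (3 vs 1)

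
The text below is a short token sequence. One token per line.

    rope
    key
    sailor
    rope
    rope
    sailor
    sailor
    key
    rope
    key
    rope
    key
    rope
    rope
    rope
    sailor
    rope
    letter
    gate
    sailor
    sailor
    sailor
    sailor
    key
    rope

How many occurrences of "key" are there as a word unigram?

5

Scanning the 25 tokens for "key":
  position 2: key
  position 8: key
  position 10: key
  position 12: key
  position 24: key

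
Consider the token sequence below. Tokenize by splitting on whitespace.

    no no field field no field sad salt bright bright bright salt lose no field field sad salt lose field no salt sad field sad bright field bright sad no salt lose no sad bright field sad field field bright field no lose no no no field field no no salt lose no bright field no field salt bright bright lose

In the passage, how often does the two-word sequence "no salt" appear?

3

Scanning the 60 overlapping bigram windows for "no salt":
  position 21–22: no salt
  position 30–31: no salt
  position 50–51: no salt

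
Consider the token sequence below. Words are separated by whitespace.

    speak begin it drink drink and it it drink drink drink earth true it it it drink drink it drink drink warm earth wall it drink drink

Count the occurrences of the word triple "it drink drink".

5

Scanning the 25 overlapping trigram windows for "it drink drink":
  position 3–5: it drink drink
  position 8–10: it drink drink
  position 16–18: it drink drink
  position 19–21: it drink drink
  position 25–27: it drink drink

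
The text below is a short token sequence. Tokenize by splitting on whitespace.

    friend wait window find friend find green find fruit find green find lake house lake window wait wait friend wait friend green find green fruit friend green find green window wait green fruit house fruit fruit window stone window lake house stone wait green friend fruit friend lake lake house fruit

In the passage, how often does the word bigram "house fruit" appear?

Scanning the 50 overlapping bigram windows for "house fruit":
  position 34–35: house fruit
  position 50–51: house fruit

2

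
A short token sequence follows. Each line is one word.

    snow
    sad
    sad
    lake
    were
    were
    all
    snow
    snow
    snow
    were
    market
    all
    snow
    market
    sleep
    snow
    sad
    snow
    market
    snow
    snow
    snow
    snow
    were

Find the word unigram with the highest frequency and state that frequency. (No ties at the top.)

Unigram frequencies (highest first):
  snow: 11
  were: 4
  sad: 3
  market: 3
  all: 2
  lake: 1
  … (1 more, each ≤ 1)

"snow", 11 times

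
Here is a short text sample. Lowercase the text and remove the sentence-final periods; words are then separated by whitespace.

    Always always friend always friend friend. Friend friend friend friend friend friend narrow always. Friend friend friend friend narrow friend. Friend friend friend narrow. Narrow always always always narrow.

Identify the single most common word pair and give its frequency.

"friend friend", 13 times

Bigram frequencies (highest first):
  friend friend: 13
  always always: 3
  always friend: 3
  friend narrow: 3
  narrow always: 2
  friend always: 1
  … (3 more, each ≤ 1)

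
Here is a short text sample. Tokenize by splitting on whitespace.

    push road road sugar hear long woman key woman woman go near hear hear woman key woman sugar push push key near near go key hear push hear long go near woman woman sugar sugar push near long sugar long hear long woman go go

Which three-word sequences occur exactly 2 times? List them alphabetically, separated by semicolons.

Trigram counts meeting the condition (exactly 2 times):
  hear long woman: 2
  woman key woman: 2

hear long woman; woman key woman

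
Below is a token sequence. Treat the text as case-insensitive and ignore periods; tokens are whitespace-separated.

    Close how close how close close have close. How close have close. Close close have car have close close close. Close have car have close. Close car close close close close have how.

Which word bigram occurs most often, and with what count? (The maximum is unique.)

Bigram frequencies (highest first):
  close close: 10
  close have: 5
  have close: 4
  close how: 3
  how close: 3
  have car: 2
  … (4 more, each ≤ 2)

"close close", 10 times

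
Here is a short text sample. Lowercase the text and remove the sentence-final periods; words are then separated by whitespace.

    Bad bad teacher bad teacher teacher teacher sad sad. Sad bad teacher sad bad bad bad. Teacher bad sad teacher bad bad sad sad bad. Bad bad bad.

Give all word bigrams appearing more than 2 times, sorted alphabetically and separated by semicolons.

bad bad; bad teacher; sad bad; sad sad; teacher bad

Bigram counts meeting the condition (more than 2 times):
  bad bad: 7
  bad teacher: 4
  sad bad: 3
  sad sad: 3
  teacher bad: 3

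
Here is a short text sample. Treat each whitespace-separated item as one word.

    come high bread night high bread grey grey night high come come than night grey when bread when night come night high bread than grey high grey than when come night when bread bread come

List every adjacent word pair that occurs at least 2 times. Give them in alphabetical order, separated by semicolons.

Bigram counts meeting the condition (at least 2 times):
  come night: 2
  high bread: 3
  night high: 3
  when bread: 2

come night; high bread; night high; when bread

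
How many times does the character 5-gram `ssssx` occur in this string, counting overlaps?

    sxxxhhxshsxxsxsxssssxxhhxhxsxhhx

1

Sliding a length-5 window over the 32 characters (28 positions):
  position 17–21: ssssx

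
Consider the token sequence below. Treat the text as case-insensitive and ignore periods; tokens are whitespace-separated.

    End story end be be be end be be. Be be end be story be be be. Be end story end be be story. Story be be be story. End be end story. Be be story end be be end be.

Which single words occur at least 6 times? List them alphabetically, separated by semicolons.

Unigram counts meeting the condition (at least 6 times):
  be: 23
  end: 10
  story: 8

be; end; story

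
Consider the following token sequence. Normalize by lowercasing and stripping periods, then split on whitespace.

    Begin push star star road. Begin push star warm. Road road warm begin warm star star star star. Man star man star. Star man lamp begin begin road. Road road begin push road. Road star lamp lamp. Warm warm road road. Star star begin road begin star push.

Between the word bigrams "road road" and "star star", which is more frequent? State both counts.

"star star" (6 vs 5)

"road road": 5 occurrences
"star star": 6 occurrences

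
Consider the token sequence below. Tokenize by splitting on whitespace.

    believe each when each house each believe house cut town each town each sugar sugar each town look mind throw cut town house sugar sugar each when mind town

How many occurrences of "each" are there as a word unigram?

7

Scanning the 29 tokens for "each":
  position 2: each
  position 4: each
  position 6: each
  position 11: each
  position 13: each
  position 16: each
  position 26: each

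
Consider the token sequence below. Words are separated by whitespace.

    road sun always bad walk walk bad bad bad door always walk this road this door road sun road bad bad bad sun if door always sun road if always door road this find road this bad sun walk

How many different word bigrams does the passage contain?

28

39 tokens → 38 bigram windows in total.
Repeated bigrams (each contributes count−1 duplicates):
  bad bad: 4
  road this: 3
  bad sun: 2
  door always: 2
  door road: 2
  road sun: 2
  sun road: 2
10 duplicate windows → 38 − 10 = 28 distinct.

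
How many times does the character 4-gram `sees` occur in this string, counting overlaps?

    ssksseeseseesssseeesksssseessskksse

3

Sliding a length-4 window over the 35 characters (32 positions):
  position 5–8: sees
  position 10–13: sees
  position 25–28: sees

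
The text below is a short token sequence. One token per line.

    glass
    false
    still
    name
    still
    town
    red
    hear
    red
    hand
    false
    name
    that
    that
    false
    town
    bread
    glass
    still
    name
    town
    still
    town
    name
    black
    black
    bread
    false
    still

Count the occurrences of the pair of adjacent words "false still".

2

Scanning the 28 overlapping bigram windows for "false still":
  position 2–3: false still
  position 28–29: false still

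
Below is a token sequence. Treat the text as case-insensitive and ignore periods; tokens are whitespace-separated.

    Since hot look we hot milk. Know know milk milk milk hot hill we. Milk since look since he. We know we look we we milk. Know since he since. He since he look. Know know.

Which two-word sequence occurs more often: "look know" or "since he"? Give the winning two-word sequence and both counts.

"since he" (4 vs 1)

"look know": 1 occurrence
"since he": 4 occurrences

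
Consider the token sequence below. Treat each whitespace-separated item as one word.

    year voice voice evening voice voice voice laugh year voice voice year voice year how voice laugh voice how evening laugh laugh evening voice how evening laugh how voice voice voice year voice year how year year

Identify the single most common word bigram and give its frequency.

"voice voice", 6 times

Bigram frequencies (highest first):
  voice voice: 6
  year voice: 4
  voice year: 4
  evening voice: 2
  voice laugh: 2
  year how: 2
  … (12 more, each ≤ 2)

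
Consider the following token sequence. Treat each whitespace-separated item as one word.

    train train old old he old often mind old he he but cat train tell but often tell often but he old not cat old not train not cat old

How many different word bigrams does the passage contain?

24

30 tokens → 29 bigram windows in total.
Repeated bigrams (each contributes count−1 duplicates):
  cat old: 2
  he old: 2
  not cat: 2
  old he: 2
  old not: 2
5 duplicate windows → 29 − 5 = 24 distinct.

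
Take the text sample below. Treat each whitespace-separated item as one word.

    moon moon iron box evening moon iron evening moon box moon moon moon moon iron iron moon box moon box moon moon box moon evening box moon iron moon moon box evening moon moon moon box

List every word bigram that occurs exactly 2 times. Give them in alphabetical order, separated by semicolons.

box evening; iron moon

Bigram counts meeting the condition (exactly 2 times):
  box evening: 2
  iron moon: 2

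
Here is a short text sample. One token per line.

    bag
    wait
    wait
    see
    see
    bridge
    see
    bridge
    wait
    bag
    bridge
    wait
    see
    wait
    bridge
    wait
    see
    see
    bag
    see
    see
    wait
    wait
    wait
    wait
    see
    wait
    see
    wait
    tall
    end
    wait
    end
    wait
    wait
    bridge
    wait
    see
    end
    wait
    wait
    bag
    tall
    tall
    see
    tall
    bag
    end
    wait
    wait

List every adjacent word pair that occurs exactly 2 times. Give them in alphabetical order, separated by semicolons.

see bridge; wait bag; wait bridge

Bigram counts meeting the condition (exactly 2 times):
  see bridge: 2
  wait bag: 2
  wait bridge: 2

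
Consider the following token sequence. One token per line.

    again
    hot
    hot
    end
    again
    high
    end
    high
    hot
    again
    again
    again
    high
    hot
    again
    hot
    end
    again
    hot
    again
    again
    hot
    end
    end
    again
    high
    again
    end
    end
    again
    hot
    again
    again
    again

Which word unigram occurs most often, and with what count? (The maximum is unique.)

"again", 15 times

Unigram frequencies (highest first):
  again: 15
  hot: 8
  end: 7
  high: 4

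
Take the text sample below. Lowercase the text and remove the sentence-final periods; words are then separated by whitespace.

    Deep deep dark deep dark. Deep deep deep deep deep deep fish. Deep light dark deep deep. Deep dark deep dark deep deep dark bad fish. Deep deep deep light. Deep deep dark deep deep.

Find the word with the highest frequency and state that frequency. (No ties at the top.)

Unigram frequencies (highest first):
  deep: 23
  dark: 7
  fish: 2
  light: 2
  bad: 1

"deep", 23 times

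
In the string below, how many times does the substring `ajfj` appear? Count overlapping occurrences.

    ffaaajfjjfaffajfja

2

Sliding a length-4 window over the 18 characters (15 positions):
  position 5–8: ajfj
  position 14–17: ajfj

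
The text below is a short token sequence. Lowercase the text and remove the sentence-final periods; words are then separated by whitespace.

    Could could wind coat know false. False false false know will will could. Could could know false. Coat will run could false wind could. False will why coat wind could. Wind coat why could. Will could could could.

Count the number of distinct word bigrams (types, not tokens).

25

38 tokens → 37 bigram windows in total.
Repeated bigrams (each contributes count−1 duplicates):
  could could: 5
  false false: 3
  could false: 2
  could wind: 2
  know false: 2
  will could: 2
  wind coat: 2
  wind could: 2
12 duplicate windows → 37 − 12 = 25 distinct.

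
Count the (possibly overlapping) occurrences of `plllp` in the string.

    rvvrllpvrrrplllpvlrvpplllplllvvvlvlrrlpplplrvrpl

2

Sliding a length-5 window over the 48 characters (44 positions):
  position 12–16: plllp
  position 22–26: plllp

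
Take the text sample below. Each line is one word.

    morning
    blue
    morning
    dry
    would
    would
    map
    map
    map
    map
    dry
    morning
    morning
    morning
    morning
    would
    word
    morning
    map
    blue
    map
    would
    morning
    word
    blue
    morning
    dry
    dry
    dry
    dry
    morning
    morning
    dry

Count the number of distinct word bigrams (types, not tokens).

21

33 tokens → 32 bigram windows in total.
Repeated bigrams (each contributes count−1 duplicates):
  morning morning: 4
  dry dry: 3
  map map: 3
  morning dry: 3
  blue morning: 2
  dry morning: 2
11 duplicate windows → 32 − 11 = 21 distinct.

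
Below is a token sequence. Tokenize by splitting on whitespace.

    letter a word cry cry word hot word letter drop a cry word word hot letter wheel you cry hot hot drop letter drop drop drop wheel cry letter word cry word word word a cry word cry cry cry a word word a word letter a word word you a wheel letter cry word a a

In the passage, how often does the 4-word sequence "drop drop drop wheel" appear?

1

Scanning the 54 overlapping 4-gram windows for "drop drop drop wheel":
  position 24–27: drop drop drop wheel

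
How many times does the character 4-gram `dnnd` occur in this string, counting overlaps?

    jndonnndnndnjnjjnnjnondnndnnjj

2

Sliding a length-4 window over the 30 characters (27 positions):
  position 8–11: dnnd
  position 23–26: dnnd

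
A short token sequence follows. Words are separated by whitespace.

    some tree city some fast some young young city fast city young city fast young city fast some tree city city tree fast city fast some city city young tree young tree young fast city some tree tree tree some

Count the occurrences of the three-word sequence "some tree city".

Scanning the 38 overlapping trigram windows for "some tree city":
  position 1–3: some tree city
  position 18–20: some tree city

2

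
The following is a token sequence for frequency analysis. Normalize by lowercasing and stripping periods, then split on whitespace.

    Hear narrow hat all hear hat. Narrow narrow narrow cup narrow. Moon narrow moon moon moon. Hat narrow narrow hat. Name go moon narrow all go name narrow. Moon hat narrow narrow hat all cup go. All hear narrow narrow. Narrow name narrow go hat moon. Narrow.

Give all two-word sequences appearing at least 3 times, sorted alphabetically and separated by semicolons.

hat narrow; moon narrow; narrow hat; narrow moon; narrow narrow

Bigram counts meeting the condition (at least 3 times):
  hat narrow: 3
  moon narrow: 3
  narrow hat: 3
  narrow moon: 3
  narrow narrow: 6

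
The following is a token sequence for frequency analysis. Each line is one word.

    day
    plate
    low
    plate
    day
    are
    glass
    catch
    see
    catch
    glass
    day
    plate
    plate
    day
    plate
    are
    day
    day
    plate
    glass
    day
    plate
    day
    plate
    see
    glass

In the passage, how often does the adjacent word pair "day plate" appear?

6

Scanning the 26 overlapping bigram windows for "day plate":
  position 1–2: day plate
  position 12–13: day plate
  position 15–16: day plate
  position 19–20: day plate
  position 22–23: day plate
  position 24–25: day plate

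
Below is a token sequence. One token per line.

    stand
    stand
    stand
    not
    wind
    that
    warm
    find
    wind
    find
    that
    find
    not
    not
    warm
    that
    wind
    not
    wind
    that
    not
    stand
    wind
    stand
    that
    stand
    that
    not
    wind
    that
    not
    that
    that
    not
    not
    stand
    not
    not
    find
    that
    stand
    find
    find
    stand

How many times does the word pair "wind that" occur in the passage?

3

Scanning the 43 overlapping bigram windows for "wind that":
  position 5–6: wind that
  position 19–20: wind that
  position 29–30: wind that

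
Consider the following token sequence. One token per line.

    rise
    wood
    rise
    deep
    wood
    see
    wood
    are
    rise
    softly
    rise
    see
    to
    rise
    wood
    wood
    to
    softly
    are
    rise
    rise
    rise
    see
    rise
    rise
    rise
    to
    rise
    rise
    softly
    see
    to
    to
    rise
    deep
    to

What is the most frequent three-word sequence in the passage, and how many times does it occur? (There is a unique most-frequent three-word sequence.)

"rise rise rise", 2 times

Trigram frequencies (highest first):
  rise rise rise: 2
  rise wood rise: 1
  wood rise deep: 1
  rise deep wood: 1
  deep wood see: 1
  wood see wood: 1
  … (27 more, each ≤ 1)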